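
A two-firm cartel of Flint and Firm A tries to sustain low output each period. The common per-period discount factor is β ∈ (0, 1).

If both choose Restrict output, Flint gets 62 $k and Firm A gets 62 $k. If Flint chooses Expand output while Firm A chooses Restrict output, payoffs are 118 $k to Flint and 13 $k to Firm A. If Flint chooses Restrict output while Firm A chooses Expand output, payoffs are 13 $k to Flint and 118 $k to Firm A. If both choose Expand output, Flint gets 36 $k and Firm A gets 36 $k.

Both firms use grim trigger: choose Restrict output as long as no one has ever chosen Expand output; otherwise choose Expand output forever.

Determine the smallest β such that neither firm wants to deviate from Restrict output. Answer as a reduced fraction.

28/41

Under grim trigger the critical discount factor is (T−C)/(T−P) with T = 118, C = 62, P = 36.
β* = (118−62)/(118−36) = 56/82 = 28/41.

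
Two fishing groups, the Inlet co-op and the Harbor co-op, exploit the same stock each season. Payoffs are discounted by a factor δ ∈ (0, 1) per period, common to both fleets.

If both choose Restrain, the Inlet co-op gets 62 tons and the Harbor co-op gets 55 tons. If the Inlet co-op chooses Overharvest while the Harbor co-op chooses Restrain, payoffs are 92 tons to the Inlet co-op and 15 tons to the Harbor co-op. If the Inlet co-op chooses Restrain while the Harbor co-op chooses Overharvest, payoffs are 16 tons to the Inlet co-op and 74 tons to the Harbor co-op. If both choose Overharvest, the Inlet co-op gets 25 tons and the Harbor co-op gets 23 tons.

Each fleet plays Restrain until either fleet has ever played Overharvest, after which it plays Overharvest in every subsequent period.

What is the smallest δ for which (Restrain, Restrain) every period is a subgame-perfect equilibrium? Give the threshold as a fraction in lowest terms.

30/67

the Inlet co-op: cooperation gives 62 each period; deviation gives 92 once then 25 forever.
  62/(1−δ) ≥ 92 + 25δ/(1−δ) ⇒ δ ≥ 30/67.
the Harbor co-op: cooperation gives 55 each period; deviation gives 74 once then 23 forever.
  δ ≥ 19/51.
Both must hold, so the binding constraint is the Inlet co-op's: δ ≥ 30/67.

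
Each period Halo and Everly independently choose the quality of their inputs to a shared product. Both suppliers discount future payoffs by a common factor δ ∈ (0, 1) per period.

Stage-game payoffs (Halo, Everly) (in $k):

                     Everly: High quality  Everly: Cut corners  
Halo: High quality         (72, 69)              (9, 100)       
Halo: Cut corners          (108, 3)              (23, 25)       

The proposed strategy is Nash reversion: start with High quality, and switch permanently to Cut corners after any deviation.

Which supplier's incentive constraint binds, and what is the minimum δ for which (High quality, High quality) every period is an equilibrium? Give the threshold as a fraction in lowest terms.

Halo; δ ≥ 36/85

For Halo: deviation gain 108−72 = 36, per-period punishment loss 72−23 = 49. IC gives δ ≥ 36/85.
For Everly: gain 31, loss 44 per period, so δ ≥ 31/75.
The tighter constraint is Halo's, so cooperation needs δ ≥ 36/85.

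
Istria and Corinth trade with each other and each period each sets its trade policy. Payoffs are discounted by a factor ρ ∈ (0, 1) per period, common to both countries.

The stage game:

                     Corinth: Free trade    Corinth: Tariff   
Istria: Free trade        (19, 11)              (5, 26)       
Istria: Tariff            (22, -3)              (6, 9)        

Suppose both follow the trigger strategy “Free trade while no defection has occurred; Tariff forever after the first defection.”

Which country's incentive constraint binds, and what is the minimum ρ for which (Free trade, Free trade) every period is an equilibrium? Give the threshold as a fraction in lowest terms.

Istria: cooperation gives 19 each period; deviation gives 22 once then 6 forever.
  19/(1−ρ) ≥ 22 + 6ρ/(1−ρ) ⇒ ρ ≥ 3/16.
Corinth: cooperation gives 11 each period; deviation gives 26 once then 9 forever.
  ρ ≥ 15/17.
Both must hold, so the binding constraint is Corinth's: ρ ≥ 15/17.

Corinth; ρ ≥ 15/17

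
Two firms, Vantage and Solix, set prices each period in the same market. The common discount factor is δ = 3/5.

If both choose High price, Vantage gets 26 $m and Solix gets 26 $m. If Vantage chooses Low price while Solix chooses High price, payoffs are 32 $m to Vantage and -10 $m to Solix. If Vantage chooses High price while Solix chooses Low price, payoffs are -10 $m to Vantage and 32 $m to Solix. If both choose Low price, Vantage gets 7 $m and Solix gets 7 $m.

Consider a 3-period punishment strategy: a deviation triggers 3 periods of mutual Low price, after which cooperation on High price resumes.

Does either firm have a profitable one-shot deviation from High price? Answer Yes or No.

A one-shot deviation gives 32 now, then 7 for 3 periods, then back to 26.
Gain from deviating: (32−26) today; loss: (26−7) in each of the next 3 periods.
No-deviation condition: (26−7)(δ+…+δ^3) ≥ 32−26, i.e. δ+…+δ^3 ≥ 6/19.
At δ = 3/5: δ+…+δ^3 = 1.1760 ≥ 0.3158.
So cooperation is sustainable.

No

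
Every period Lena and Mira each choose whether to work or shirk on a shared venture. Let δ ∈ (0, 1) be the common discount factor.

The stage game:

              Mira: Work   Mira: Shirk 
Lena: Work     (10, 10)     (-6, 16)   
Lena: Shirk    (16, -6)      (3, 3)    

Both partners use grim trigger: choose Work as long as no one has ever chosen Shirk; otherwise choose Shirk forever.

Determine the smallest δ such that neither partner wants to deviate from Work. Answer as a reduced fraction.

6/13

Under grim trigger the critical discount factor is (T−C)/(T−P) with T = 16, C = 10, P = 3.
δ* = (16−10)/(16−3) = 6/13.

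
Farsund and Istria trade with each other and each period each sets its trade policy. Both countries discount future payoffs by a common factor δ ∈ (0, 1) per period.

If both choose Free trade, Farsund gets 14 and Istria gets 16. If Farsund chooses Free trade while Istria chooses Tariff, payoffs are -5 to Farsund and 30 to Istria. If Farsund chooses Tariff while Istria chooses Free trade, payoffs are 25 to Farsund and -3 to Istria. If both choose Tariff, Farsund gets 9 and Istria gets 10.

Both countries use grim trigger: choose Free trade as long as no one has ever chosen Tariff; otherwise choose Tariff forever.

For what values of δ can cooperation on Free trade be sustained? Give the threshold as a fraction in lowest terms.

Farsund: cooperation gives 14 each period; deviation gives 25 once then 9 forever.
  14/(1−δ) ≥ 25 + 9δ/(1−δ) ⇒ δ ≥ 11/16.
Istria: cooperation gives 16 each period; deviation gives 30 once then 10 forever.
  δ ≥ 14/20 = 7/10.
Both must hold, so the binding constraint is Istria's: δ ≥ 7/10.

7/10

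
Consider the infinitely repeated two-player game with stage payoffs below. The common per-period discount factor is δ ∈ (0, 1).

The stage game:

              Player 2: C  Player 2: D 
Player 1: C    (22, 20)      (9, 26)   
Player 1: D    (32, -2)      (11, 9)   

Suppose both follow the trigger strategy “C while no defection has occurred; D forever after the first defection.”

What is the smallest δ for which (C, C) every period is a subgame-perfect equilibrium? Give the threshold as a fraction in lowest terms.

10/21

Player 1's threshold: (32−22)/(32−11) = 10/21.
Player 2's threshold: (26−20)/(26−9) = 6/17.
10/21 > 6/17, so Player 1 binds and δ* = 10/21.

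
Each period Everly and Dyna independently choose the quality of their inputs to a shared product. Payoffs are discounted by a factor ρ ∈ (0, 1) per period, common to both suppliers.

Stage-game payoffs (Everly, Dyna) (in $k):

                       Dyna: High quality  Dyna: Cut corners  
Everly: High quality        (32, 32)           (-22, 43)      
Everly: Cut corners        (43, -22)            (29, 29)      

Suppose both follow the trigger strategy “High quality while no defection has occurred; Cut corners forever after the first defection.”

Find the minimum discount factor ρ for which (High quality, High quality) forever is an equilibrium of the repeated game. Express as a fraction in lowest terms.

11/14

Cooperation forever yields 32 each period: 32/(1−ρ).
Deviating yields 43 once, then 29 forever: 43 + 29ρ/(1−ρ).
No profitable deviation requires 32/(1−ρ) ≥ 43 + 29ρ/(1−ρ).
Multiplying by (1−ρ): 32 ≥ 43(1−ρ) + 29ρ = 43 − 14ρ.
So 14ρ ≥ 11, i.e. ρ ≥ 11/14.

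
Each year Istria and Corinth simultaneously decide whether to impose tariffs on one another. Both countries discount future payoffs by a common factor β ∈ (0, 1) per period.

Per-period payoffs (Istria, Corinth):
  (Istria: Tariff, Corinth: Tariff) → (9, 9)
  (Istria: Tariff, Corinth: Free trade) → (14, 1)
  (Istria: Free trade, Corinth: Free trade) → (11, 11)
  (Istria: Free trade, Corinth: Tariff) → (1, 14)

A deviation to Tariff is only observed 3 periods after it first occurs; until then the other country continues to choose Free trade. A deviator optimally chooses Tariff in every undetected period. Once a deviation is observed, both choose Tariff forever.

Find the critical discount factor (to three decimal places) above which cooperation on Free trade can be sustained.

0.843

The best deviation is to choose Tariff for all 3 undetected periods, earning 14 each, then 9 forever once detected.
Deviation value: 14(1−β^3)/(1−β) + 9β^3/(1−β); cooperation value: 11/(1−β).
IC: 11 ≥ 14(1−β^3) + 9β^3 = 14 − 5β^3.
So β^3 ≥ 3/5, giving β ≥ (3/5)^(1/3) ≈ 0.843.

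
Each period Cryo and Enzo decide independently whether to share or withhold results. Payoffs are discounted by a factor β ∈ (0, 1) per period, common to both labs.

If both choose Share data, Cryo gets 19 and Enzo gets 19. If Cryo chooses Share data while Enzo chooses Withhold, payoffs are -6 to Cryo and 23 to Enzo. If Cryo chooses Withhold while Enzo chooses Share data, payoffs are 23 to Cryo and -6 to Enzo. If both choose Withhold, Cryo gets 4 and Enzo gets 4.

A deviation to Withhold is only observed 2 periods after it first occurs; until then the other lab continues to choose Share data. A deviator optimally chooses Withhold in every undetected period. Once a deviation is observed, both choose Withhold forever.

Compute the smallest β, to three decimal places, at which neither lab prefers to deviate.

0.459

Deviating for the 2 undetected periods gains 23−19 = 4 per period over cooperation, then loses 19−4 = 15 per period forever once punishment starts.
Gain: 4(1 + β + … + β^1); loss: 15·β^2/(1−β).
No profitable deviation ⇔ 4(1−β^2) ≤ 15·β^2, i.e. β^2 ≥ 4/(4+15) = 4/19.
Hence β ≥ (4/19)^(1/2) ≈ 0.459.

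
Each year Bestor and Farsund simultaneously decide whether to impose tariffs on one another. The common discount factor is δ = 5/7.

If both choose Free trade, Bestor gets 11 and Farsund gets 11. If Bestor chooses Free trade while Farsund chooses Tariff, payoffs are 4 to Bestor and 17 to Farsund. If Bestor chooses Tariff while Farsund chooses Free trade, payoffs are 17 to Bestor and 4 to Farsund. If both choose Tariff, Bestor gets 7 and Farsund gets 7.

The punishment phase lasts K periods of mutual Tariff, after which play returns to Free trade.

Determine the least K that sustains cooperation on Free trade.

3

IC: δ(1−δ^K)/(1−δ) ≥ (17−11)/(11−7) = 3/2.
With δ = 5/7: need 1 − δ^K ≥ 3/2·(1−5/7)/(5/7), i.e. δ^K ≤ 0.4000.
Since (5/7)^2 = 0.5102 and (5/7)^3 = 0.3644, the smallest such K is 3.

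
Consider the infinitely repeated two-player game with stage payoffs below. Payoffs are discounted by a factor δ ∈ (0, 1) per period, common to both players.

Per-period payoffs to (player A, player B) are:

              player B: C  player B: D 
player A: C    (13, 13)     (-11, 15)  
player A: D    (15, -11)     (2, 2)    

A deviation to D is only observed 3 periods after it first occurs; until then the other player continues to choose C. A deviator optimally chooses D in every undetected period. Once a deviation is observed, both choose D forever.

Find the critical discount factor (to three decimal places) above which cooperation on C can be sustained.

0.536

The best deviation is to choose D for all 3 undetected periods, earning 15 each, then 2 forever once detected.
Deviation value: 15(1−δ^3)/(1−δ) + 2δ^3/(1−δ); cooperation value: 13/(1−δ).
IC: 13 ≥ 15(1−δ^3) + 2δ^3 = 15 − 13δ^3.
So δ^3 ≥ 2/13, giving δ ≥ (2/13)^(1/3) ≈ 0.536.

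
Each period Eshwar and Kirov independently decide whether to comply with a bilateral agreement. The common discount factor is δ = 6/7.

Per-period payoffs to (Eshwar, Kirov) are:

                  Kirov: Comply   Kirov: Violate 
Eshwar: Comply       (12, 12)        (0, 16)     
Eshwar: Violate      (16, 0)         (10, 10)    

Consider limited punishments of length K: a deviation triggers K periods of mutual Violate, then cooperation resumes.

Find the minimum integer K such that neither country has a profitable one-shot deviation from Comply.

3

No profitable deviation requires (12−10)(δ+…+δ^K) ≥ 16−12, i.e. δ+…+δ^K ≥ 2 ≈ 2.0000.
With δ = 6/7, the partial sums are K=1: 0.8571, K=2: 1.5918, K=3: 2.2216.
K = 3 is the first length at which the sum reaches 2.0000.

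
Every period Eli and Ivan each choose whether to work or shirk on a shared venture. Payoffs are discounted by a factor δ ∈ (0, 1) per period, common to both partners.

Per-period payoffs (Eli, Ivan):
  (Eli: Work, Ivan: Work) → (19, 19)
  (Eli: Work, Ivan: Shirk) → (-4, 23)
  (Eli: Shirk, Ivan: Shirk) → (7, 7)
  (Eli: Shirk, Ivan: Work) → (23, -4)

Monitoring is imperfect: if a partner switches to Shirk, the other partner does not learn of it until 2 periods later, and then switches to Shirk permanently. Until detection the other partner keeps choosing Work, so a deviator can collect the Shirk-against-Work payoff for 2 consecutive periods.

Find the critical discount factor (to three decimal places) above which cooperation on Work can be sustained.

A deviator earns 23 for 2 periods, then 7 forever; cooperating earns 19 forever. Multiplying the IC by (1−δ):
19 ≥ 23(1−δ^2) + 7δ^2, so 16·δ^2 ≥ 4 and δ^2 ≥ 1/4.
δ ≥ (1/4)^(1/2) ≈ 0.500.

0.500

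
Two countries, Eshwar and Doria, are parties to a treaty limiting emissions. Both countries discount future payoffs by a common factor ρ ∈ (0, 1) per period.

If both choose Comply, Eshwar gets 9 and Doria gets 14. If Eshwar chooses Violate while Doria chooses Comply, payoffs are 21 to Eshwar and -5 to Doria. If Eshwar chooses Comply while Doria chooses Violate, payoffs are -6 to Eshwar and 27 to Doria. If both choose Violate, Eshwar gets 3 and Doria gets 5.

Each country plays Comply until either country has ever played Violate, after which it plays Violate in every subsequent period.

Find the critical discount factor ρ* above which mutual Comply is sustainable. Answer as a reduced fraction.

2/3

For Eshwar: deviation gain 21−9 = 12, per-period punishment loss 9−3 = 6. IC gives ρ ≥ 12/18 = 2/3.
For Doria: gain 13, loss 9 per period, so ρ ≥ 13/22.
The tighter constraint is Eshwar's, so cooperation needs ρ ≥ 2/3.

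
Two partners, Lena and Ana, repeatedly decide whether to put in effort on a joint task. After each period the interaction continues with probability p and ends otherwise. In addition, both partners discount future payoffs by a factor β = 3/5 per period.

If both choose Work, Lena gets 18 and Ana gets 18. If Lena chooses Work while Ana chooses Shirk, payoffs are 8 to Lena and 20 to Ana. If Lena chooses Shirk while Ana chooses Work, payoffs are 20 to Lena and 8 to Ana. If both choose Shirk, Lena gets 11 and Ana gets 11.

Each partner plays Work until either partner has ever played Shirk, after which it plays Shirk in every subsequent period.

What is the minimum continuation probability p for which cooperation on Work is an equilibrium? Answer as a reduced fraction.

10/27

With continuation probability p and discount β, the effective per-period discount factor is βp.
Grim-trigger IC: βp ≥ (20−18)/(20−11) = 2/9.
So p ≥ (2/9)/(3/5) = 10/27.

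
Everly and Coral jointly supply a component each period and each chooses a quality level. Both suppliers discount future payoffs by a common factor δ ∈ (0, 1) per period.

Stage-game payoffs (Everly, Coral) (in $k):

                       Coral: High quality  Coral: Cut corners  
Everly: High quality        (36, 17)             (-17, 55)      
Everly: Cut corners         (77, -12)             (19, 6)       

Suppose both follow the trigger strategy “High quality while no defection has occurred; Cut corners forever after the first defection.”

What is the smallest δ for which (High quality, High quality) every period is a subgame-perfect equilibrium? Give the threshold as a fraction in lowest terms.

38/49

Everly: cooperation gives 36 each period; deviation gives 77 once then 19 forever.
  36/(1−δ) ≥ 77 + 19δ/(1−δ) ⇒ δ ≥ 41/58.
Coral: cooperation gives 17 each period; deviation gives 55 once then 6 forever.
  δ ≥ 38/49.
Both must hold, so the binding constraint is Coral's: δ ≥ 38/49.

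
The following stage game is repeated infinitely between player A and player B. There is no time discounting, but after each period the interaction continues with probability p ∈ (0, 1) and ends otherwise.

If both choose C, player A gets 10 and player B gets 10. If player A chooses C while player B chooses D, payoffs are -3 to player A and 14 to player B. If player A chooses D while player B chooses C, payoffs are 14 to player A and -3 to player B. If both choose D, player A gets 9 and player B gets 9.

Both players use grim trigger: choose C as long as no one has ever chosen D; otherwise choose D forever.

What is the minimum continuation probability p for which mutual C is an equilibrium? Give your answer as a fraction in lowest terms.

With no time discounting, the continuation probability p plays the role of the discount factor.
Grim-trigger IC: 10/(1−p) ≥ 14 + 9p/(1−p) ⇒ p ≥ (14−10)/(14−9) = 4/5.

4/5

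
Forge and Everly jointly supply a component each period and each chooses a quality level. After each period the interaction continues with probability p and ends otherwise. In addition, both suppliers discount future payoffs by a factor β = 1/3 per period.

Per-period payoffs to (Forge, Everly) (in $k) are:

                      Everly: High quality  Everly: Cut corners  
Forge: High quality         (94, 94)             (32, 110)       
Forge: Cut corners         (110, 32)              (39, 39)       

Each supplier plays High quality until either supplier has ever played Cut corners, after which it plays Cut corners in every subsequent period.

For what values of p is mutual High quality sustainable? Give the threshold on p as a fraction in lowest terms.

48/71

With continuation probability p and discount β, the effective per-period discount factor is βp.
Grim-trigger IC: βp ≥ (110−94)/(110−39) = 16/71.
So p ≥ (16/71)/(1/3) = 48/71.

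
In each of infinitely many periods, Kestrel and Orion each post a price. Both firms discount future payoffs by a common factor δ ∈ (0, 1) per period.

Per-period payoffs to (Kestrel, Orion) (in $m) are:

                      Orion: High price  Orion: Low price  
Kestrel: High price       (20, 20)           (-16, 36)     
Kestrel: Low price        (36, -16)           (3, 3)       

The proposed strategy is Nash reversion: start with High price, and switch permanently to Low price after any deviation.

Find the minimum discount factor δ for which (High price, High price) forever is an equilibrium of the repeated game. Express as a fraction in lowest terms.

Under grim trigger the critical discount factor is (T−C)/(T−P) with T = 36, C = 20, P = 3.
δ* = (36−20)/(36−3) = 16/33.

16/33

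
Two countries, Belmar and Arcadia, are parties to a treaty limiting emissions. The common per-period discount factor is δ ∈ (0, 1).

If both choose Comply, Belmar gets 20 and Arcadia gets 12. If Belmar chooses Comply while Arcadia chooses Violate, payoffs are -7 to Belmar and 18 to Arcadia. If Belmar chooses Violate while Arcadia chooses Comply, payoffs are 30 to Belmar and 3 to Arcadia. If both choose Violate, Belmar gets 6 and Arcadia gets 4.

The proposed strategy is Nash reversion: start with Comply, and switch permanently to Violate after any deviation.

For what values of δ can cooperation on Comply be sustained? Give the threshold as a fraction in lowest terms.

3/7

Belmar's threshold: (30−20)/(30−6) = 5/12.
Arcadia's threshold: (18−12)/(18−4) = 3/7.
5/12 < 3/7, so Arcadia binds and δ* = 3/7.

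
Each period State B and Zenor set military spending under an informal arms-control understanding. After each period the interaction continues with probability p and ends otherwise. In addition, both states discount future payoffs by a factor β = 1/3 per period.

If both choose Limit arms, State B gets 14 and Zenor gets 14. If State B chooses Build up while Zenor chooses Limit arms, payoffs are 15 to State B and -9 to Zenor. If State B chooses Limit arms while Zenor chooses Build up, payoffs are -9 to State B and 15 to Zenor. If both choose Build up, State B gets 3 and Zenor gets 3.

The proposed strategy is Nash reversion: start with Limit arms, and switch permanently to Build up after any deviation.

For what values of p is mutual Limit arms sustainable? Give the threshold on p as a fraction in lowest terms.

1/4

With continuation probability p and discount β, the effective per-period discount factor is βp.
Grim-trigger IC: βp ≥ (15−14)/(15−3) = 1/12.
So p ≥ (1/12)/(1/3) = 1/4.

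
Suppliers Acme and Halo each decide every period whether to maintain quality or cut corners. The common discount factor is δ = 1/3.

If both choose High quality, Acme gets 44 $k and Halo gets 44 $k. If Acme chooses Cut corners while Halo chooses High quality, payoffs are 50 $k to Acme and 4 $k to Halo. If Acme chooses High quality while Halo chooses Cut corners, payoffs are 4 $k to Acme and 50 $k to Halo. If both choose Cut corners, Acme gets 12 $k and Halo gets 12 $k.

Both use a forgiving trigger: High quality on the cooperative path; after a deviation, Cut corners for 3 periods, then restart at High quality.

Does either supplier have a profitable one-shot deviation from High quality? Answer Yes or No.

A one-shot deviation gives 50 now, then 12 for 3 periods, then back to 44.
Gain from deviating: (50−44) today; loss: (44−12) in each of the next 3 periods.
No-deviation condition: (44−12)(δ+…+δ^3) ≥ 50−44, i.e. δ+…+δ^3 ≥ 3/16.
At δ = 1/3: δ+…+δ^3 = 0.4815 ≥ 0.1875.
So cooperation is sustainable.

No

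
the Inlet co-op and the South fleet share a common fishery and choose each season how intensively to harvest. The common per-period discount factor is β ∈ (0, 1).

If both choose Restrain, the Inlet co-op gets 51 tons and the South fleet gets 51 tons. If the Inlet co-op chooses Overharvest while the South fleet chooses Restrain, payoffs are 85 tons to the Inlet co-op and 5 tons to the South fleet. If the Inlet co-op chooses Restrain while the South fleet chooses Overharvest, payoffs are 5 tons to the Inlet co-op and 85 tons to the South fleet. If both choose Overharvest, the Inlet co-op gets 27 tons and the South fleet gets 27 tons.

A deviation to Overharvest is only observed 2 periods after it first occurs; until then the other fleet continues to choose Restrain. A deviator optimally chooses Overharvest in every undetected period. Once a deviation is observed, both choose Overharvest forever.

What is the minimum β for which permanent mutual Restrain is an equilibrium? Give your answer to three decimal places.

A deviator earns 85 for 2 periods, then 27 forever; cooperating earns 51 forever. Multiplying the IC by (1−β):
51 ≥ 85(1−β^2) + 27β^2, so 58·β^2 ≥ 34 and β^2 ≥ 17/29.
β ≥ (17/29)^(1/2) ≈ 0.766.

0.766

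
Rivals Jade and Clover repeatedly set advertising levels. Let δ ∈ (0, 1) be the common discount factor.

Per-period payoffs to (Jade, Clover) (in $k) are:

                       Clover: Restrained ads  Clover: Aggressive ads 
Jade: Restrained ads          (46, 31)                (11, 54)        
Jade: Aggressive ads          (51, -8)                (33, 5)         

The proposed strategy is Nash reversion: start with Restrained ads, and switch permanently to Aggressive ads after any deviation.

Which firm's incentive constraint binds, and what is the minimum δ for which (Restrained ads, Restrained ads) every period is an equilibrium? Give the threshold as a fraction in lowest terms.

Clover; δ ≥ 23/49

Jade: cooperation gives 46 each period; deviation gives 51 once then 33 forever.
  46/(1−δ) ≥ 51 + 33δ/(1−δ) ⇒ δ ≥ 5/18.
Clover: cooperation gives 31 each period; deviation gives 54 once then 5 forever.
  δ ≥ 23/49.
Both must hold, so the binding constraint is Clover's: δ ≥ 23/49.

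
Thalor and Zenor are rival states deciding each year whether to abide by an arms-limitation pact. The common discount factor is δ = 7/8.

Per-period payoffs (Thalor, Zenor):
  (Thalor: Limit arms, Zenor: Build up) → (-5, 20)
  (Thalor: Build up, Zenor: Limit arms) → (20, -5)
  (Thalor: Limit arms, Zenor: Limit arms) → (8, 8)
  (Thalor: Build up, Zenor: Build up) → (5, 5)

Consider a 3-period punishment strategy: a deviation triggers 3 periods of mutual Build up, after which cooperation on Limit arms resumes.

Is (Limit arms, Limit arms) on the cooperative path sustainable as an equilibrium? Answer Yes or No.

Comparing payoff streams over the 4 periods until play realigns: cooperate → 8(1+δ+…+δ^3); deviate → 20 + 5(δ+…+δ^3).
Cooperation is sustained iff (8−5)(δ+…+δ^3) ≥ 20−8.
δ+…+δ^3 = 7/8·(1−(7/8)^3)/(1−7/8) = 2.3105, and (20−8)/(8−5) = 4.0000.
2.3105 < 4.0000, so cooperation is not sustainable.

No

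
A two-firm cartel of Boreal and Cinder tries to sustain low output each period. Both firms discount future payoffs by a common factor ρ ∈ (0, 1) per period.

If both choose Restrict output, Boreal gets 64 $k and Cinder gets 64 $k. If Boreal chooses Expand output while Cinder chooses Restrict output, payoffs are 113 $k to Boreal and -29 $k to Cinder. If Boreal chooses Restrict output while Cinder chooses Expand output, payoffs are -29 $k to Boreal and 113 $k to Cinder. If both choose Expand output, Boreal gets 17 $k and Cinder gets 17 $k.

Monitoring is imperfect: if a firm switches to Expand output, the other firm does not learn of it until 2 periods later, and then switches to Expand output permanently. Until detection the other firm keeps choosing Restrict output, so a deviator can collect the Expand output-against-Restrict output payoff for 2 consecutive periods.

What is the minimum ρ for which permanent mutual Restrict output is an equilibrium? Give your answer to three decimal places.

The best deviation is to choose Expand output for all 2 undetected periods, earning 113 each, then 17 forever once detected.
Deviation value: 113(1−ρ^2)/(1−ρ) + 17ρ^2/(1−ρ); cooperation value: 64/(1−ρ).
IC: 64 ≥ 113(1−ρ^2) + 17ρ^2 = 113 − 96ρ^2.
So ρ^2 ≥ 49/96, giving ρ ≥ (49/96)^(1/2) ≈ 0.714.

0.714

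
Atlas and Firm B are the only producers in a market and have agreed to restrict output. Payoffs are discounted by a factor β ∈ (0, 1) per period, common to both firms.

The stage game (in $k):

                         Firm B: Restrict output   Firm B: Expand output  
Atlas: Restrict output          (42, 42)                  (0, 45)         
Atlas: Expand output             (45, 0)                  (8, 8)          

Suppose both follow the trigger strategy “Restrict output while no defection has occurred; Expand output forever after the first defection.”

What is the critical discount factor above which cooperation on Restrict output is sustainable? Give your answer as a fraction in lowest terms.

Under grim trigger the critical discount factor is (T−C)/(T−P) with T = 45, C = 42, P = 8.
β* = (45−42)/(45−8) = 3/37.

3/37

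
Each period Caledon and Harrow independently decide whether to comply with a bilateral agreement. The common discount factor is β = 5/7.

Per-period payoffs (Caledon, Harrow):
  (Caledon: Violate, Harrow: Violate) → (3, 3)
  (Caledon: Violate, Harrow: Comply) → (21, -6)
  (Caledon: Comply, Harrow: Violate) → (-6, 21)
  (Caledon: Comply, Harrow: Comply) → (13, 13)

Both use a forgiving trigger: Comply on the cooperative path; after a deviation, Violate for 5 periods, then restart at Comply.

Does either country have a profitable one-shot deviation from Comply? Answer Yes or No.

A one-shot deviation gives 21 now, then 3 for 5 periods, then back to 13.
Gain from deviating: (21−13) today; loss: (13−3) in each of the next 5 periods.
No-deviation condition: (13−3)(β+…+β^5) ≥ 21−13, i.e. β+…+β^5 ≥ 4/5.
At β = 5/7: β+…+β^5 = 2.0352 ≥ 0.8000.
So cooperation is sustainable.

No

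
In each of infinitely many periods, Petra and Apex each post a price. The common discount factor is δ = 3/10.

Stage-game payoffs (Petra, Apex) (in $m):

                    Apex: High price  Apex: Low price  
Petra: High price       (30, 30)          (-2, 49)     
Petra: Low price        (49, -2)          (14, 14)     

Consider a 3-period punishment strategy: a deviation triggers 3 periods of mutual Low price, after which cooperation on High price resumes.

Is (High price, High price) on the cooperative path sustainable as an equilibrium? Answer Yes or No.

No

A one-shot deviation gives 49 now, then 14 for 3 periods, then back to 30.
Gain from deviating: (49−30) today; loss: (30−14) in each of the next 3 periods.
No-deviation condition: (30−14)(δ+…+δ^3) ≥ 49−30, i.e. δ+…+δ^3 ≥ 19/16.
At δ = 3/10: δ+…+δ^3 = 0.4170 < 1.1875.
So cooperation is not sustainable.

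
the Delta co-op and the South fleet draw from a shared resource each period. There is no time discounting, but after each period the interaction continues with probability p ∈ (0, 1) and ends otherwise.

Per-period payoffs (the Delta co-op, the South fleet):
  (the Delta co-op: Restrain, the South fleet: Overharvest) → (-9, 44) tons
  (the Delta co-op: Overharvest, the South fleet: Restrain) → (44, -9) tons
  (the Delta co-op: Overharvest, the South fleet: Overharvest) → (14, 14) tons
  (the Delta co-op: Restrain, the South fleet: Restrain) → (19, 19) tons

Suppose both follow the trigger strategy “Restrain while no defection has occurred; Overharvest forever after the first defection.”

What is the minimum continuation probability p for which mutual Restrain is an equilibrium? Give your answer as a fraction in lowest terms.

5/6

Expected cooperation value is 19 + p·19 + p²·19 + … = 19/(1−p); deviation gives 44 + p·14/(1−p).
19 ≥ 44(1−p) + 14p ⇒ 30p ≥ 25 ⇒ p ≥ 25/30 = 5/6.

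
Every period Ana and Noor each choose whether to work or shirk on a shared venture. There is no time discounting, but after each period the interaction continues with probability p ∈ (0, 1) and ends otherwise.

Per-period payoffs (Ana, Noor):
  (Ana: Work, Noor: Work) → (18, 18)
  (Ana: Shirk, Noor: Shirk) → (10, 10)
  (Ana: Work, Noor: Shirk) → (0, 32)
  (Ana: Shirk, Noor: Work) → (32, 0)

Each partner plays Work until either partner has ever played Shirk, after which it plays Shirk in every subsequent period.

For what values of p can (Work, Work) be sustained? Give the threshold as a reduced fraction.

7/11

With no time discounting, the continuation probability p plays the role of the discount factor.
Grim-trigger IC: 18/(1−p) ≥ 32 + 10p/(1−p) ⇒ p ≥ (32−18)/(32−10) = 7/11.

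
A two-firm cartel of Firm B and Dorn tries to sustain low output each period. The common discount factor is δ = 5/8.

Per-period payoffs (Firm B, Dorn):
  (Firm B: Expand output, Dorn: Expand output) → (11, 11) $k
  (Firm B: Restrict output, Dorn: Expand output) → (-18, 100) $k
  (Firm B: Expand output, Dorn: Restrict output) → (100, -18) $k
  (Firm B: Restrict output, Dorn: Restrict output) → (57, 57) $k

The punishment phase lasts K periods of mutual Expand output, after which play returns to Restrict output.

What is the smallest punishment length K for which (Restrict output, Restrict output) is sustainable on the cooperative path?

IC: δ(1−δ^K)/(1−δ) ≥ (100−57)/(57−11) = 43/46.
With δ = 5/8: need 1 − δ^K ≥ 43/46·(1−5/8)/(5/8), i.e. δ^K ≤ 0.4391.
Since (5/8)^1 = 0.6250 and (5/8)^2 = 0.3906, the smallest such K is 2.

2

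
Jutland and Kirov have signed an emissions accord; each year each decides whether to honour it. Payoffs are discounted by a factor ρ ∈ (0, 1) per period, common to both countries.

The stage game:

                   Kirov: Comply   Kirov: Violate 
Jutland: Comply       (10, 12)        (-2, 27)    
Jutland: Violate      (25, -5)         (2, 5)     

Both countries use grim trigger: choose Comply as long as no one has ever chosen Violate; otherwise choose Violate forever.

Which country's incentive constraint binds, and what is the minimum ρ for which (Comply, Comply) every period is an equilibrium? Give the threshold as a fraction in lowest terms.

For Jutland: deviation gain 25−10 = 15, per-period punishment loss 10−2 = 8. IC gives ρ ≥ 15/23.
For Kirov: gain 15, loss 7 per period, so ρ ≥ 15/22.
The tighter constraint is Kirov's, so cooperation needs ρ ≥ 15/22.

Kirov; ρ ≥ 15/22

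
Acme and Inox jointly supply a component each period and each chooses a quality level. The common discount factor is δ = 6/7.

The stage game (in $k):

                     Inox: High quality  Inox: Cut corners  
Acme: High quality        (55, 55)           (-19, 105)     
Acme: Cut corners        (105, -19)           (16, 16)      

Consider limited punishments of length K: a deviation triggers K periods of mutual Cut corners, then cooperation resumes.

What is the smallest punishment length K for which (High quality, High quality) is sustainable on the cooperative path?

Need Σ_{k=1}^{K} δ^k ≥ (105−55)/(55−16) = 1.2821 at δ = 6/7.
At K = 1 the sum is 0.8571 < 1.2821; at K = 2 it is 1.5918 ≥ 1.2821.
So the minimum punishment length is K = 2.

2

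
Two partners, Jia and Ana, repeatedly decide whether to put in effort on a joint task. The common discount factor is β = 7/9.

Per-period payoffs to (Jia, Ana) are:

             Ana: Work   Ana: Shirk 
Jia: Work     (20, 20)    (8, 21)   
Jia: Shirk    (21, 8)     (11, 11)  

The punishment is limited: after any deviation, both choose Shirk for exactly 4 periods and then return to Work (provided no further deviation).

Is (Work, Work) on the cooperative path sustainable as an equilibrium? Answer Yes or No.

Yes

A one-shot deviation gives 21 now, then 11 for 4 periods, then back to 20.
Gain from deviating: (21−20) today; loss: (20−11) in each of the next 4 periods.
No-deviation condition: (20−11)(β+…+β^4) ≥ 21−20, i.e. β+…+β^4 ≥ 1/9.
At β = 7/9: β+…+β^4 = 2.2192 ≥ 0.1111.
So cooperation is sustainable.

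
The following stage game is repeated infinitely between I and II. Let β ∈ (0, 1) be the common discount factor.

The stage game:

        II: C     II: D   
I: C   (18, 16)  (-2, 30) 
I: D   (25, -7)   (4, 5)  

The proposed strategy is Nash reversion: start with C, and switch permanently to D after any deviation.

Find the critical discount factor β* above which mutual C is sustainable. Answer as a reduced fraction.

14/25

I's threshold: (25−18)/(25−4) = 1/3.
II's threshold: (30−16)/(30−5) = 14/25.
1/3 < 14/25, so II binds and β* = 14/25.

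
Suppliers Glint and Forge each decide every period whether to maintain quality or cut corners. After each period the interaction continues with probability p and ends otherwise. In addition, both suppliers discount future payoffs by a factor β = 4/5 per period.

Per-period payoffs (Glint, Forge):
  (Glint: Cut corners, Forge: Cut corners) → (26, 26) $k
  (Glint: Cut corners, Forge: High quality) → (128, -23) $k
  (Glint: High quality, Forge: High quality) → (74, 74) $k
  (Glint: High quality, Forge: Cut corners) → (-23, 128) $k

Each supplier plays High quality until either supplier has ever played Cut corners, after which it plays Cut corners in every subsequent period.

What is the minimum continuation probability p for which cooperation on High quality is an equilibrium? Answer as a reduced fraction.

With continuation probability p and discount β, the effective per-period discount factor is βp.
Grim-trigger IC: βp ≥ (128−74)/(128−26) = 9/17.
So p ≥ (9/17)/(4/5) = 45/68.

45/68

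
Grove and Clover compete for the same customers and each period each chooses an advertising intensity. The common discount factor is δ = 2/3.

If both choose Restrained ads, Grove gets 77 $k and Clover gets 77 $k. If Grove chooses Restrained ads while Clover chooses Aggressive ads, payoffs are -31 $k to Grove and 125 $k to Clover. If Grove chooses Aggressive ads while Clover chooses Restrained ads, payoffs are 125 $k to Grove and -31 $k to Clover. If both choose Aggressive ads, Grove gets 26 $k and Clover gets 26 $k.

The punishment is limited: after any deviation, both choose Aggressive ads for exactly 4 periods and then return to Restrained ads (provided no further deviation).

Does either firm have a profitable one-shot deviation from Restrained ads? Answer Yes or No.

No

Comparing payoff streams over the 5 periods until play realigns: cooperate → 77(1+δ+…+δ^4); deviate → 125 + 26(δ+…+δ^4).
Cooperation is sustained iff (77−26)(δ+…+δ^4) ≥ 125−77.
δ+…+δ^4 = 2/3·(1−(2/3)^4)/(1−2/3) = 1.6049, and (125−77)/(77−26) = 0.9412.
1.6049 ≥ 0.9412, so cooperation is sustainable.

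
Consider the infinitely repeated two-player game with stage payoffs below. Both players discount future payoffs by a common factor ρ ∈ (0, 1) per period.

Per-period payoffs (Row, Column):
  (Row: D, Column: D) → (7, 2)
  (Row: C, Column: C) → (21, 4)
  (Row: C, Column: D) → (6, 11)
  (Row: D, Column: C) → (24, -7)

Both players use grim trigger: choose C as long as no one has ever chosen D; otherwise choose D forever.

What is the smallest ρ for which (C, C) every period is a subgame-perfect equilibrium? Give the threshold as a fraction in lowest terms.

7/9

For Row: deviation gain 24−21 = 3, per-period punishment loss 21−7 = 14. IC gives ρ ≥ 3/17.
For Column: gain 7, loss 2 per period, so ρ ≥ 7/9.
The tighter constraint is Column's, so cooperation needs ρ ≥ 7/9.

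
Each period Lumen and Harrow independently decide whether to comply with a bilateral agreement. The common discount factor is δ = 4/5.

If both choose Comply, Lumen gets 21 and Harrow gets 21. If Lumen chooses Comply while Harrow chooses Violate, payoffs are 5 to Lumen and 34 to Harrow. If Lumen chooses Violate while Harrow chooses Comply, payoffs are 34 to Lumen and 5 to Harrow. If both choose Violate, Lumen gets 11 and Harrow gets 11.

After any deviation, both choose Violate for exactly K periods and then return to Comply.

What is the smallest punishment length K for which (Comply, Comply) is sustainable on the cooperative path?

No profitable deviation requires (21−11)(δ+…+δ^K) ≥ 34−21, i.e. δ+…+δ^K ≥ 13/10 ≈ 1.3000.
With δ = 4/5, the partial sums are K=1: 0.8000, K=2: 1.4400.
K = 2 is the first length at which the sum reaches 1.3000.

2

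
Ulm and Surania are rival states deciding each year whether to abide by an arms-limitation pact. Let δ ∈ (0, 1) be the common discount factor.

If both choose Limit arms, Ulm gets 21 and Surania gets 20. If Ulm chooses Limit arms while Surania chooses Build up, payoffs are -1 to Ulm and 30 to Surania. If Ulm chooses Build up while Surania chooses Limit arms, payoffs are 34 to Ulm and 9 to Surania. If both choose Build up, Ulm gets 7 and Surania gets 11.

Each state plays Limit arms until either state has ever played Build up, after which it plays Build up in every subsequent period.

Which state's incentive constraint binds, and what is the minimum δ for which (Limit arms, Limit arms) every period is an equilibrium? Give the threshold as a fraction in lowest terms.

Ulm: cooperation gives 21 each period; deviation gives 34 once then 7 forever.
  21/(1−δ) ≥ 34 + 7δ/(1−δ) ⇒ δ ≥ 13/27.
Surania: cooperation gives 20 each period; deviation gives 30 once then 11 forever.
  δ ≥ 10/19.
Both must hold, so the binding constraint is Surania's: δ ≥ 10/19.

Surania; δ ≥ 10/19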